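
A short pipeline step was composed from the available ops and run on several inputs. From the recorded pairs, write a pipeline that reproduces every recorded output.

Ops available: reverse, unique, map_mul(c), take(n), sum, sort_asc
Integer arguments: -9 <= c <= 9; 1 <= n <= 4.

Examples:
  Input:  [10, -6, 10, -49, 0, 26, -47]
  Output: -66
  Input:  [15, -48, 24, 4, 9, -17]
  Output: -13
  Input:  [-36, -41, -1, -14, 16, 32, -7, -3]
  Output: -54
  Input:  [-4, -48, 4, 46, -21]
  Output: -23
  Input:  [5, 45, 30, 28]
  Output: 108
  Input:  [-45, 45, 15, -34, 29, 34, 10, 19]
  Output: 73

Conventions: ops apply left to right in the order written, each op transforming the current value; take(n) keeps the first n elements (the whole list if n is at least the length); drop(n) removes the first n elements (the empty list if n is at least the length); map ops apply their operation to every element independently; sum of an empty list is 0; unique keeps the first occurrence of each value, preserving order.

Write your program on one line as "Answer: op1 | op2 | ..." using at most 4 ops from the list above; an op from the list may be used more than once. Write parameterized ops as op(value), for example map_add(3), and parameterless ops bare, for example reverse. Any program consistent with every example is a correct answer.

reverse | unique | sum

Check, running the answer program on each example:
  [10, -6, 10, -49, 0, 26, -47] -> [-47, 26, 0, -49, 10, -6, 10] -> [-47, 26, 0, -49, 10, -6] -> -66
  [15, -48, 24, 4, 9, -17] -> [-17, 9, 4, 24, -48, 15] -> [-17, 9, 4, 24, -48, 15] -> -13
  [-36, -41, -1, -14, 16, 32, -7, -3] -> [-3, -7, 32, 16, -14, -1, -41, -36] -> [-3, -7, 32, 16, -14, -1, -41, -36] -> -54
  [-4, -48, 4, 46, -21] -> [-21, 46, 4, -48, -4] -> [-21, 46, 4, -48, -4] -> -23
  [5, 45, 30, 28] -> [28, 30, 45, 5] -> [28, 30, 45, 5] -> 108
  [-45, 45, 15, -34, 29, 34, 10, 19] -> [19, 10, 34, 29, -34, 15, 45, -45] -> [19, 10, 34, 29, -34, 15, 45, -45] -> 73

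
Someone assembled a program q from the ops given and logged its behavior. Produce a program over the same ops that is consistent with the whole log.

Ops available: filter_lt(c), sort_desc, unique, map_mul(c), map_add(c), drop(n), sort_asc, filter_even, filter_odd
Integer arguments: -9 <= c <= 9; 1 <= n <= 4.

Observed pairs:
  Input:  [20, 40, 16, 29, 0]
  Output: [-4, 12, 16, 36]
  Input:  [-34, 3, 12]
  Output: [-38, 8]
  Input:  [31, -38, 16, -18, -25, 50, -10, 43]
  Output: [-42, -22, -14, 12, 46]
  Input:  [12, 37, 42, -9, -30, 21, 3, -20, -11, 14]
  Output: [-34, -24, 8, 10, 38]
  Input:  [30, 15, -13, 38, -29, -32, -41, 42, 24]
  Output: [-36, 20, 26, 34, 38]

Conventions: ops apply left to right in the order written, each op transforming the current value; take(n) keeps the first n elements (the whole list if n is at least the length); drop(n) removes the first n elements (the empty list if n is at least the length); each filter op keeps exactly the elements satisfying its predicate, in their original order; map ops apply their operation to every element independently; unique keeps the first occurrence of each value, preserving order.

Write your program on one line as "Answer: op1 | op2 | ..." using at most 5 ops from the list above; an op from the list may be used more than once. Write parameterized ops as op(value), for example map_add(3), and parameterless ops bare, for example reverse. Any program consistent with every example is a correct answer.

map_add(-4) | filter_even | sort_desc | sort_asc

Check, running the answer program on each example:
  [20, 40, 16, 29, 0] -> [16, 36, 12, 25, -4] -> [16, 36, 12, -4] -> [36, 16, 12, -4] -> [-4, 12, 16, 36]
  [-34, 3, 12] -> [-38, -1, 8] -> [-38, 8] -> [8, -38] -> [-38, 8]
  [31, -38, 16, -18, -25, 50, -10, 43] -> [27, -42, 12, -22, -29, 46, -14, 39] -> [-42, 12, -22, 46, -14] -> [46, 12, -14, -22, -42] -> [-42, -22, -14, 12, 46]
  [12, 37, 42, -9, -30, 21, 3, -20, -11, 14] -> [8, 33, 38, -13, -34, 17, -1, -24, -15, 10] -> [8, 38, -34, -24, 10] -> [38, 10, 8, -24, -34] -> [-34, -24, 8, 10, 38]
  [30, 15, -13, 38, -29, -32, -41, 42, 24] -> [26, 11, -17, 34, -33, -36, -45, 38, 20] -> [26, 34, -36, 38, 20] -> [38, 34, 26, 20, -36] -> [-36, 20, 26, 34, 38]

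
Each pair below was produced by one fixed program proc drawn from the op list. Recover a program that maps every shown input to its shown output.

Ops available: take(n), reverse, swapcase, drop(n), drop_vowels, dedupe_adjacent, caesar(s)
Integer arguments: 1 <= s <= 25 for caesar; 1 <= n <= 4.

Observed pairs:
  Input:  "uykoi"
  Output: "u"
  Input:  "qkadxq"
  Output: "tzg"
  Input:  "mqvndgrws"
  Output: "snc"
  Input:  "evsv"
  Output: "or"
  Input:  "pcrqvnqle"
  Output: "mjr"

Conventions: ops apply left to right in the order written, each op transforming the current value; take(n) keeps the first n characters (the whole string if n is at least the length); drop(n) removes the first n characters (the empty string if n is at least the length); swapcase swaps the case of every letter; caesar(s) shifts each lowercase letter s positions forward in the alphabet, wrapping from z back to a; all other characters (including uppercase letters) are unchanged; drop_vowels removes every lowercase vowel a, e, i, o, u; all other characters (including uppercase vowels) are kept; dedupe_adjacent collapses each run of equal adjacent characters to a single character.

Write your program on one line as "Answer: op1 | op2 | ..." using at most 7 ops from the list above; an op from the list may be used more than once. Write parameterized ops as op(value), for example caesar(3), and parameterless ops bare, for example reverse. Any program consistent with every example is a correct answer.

drop_vowels | reverse | caesar(8) | take(4) | drop(1) | caesar(14)

Check, running the answer program on each example:
  "uykoi" -> "yk" -> "ky" -> "sg" -> "sg" -> "g" -> "u"
  "qkadxq" -> "qkdxq" -> "qxdkq" -> "yflsy" -> "yfls" -> "fls" -> "tzg"
  "mqvndgrws" -> "mqvndgrws" -> "swrgdnvqm" -> "aezolvdyu" -> "aezo" -> "ezo" -> "snc"
  "evsv" -> "vsv" -> "vsv" -> "dad" -> "dad" -> "ad" -> "or"
  "pcrqvnqle" -> "pcrqvnql" -> "lqnvqrcp" -> "tyvdyzkx" -> "tyvd" -> "yvd" -> "mjr"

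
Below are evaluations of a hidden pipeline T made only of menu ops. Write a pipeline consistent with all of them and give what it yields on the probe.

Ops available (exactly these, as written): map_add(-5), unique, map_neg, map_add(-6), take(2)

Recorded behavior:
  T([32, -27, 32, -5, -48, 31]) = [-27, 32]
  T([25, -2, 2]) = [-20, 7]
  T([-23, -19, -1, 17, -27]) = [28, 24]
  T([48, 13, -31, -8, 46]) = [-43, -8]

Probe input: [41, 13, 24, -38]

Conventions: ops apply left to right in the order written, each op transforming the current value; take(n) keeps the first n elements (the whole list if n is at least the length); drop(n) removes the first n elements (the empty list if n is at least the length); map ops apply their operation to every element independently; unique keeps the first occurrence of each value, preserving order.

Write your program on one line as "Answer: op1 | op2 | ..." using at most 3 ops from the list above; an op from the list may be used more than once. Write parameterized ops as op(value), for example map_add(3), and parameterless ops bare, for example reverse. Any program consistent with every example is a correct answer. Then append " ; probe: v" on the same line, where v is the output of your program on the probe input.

map_add(-5) | take(2) | map_neg ; probe: [-36, -8]

Check, running the answer program on each example:
  [32, -27, 32, -5, -48, 31] -> [27, -32, 27, -10, -53, 26] -> [27, -32] -> [-27, 32]
  [25, -2, 2] -> [20, -7, -3] -> [20, -7] -> [-20, 7]
  [-23, -19, -1, 17, -27] -> [-28, -24, -6, 12, -32] -> [-28, -24] -> [28, 24]
  [48, 13, -31, -8, 46] -> [43, 8, -36, -13, 41] -> [43, 8] -> [-43, -8]
  probe: [41, 13, 24, -38] -> [36, 8, 19, -43] -> [36, 8] -> [-36, -8]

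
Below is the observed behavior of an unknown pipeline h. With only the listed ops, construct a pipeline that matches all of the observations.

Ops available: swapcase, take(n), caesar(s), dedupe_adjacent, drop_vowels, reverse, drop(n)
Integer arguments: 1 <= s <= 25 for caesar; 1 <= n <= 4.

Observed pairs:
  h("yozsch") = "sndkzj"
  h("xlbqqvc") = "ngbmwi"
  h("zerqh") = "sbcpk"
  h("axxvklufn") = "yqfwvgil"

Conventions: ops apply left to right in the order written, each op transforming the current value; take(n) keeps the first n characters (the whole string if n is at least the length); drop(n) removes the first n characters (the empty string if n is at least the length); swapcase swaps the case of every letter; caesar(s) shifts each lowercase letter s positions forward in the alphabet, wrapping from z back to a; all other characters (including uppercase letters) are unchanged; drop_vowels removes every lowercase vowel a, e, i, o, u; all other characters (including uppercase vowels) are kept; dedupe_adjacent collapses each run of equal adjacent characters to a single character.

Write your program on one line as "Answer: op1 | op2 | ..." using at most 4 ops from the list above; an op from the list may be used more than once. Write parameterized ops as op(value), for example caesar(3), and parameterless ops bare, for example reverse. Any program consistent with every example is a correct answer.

dedupe_adjacent | caesar(11) | reverse

Check, running the answer program on each example:
  "yozsch" -> "yozsch" -> "jzkdns" -> "sndkzj"
  "xlbqqvc" -> "xlbqvc" -> "iwmbgn" -> "ngbmwi"
  "zerqh" -> "zerqh" -> "kpcbs" -> "sbcpk"
  "axxvklufn" -> "axvklufn" -> "ligvwfqy" -> "yqfwvgil"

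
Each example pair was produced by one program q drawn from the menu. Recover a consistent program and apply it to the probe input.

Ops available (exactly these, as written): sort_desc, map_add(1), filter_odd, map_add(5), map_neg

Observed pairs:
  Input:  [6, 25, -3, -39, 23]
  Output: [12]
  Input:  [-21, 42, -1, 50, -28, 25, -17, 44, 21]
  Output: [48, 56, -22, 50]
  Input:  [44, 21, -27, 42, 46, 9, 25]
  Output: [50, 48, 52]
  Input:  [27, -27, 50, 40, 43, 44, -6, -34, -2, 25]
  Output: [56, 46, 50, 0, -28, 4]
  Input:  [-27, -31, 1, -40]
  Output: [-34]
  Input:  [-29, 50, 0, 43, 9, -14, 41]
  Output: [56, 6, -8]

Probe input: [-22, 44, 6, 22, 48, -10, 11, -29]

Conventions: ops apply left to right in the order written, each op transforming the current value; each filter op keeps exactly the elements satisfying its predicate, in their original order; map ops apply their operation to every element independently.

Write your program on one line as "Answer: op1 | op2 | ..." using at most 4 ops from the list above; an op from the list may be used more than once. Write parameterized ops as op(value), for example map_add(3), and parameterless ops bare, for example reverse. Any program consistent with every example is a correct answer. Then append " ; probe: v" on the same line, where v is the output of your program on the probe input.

map_add(5) | filter_odd | map_add(1) ; probe: [-16, 50, 12, 28, 54, -4]

Check, running the answer program on each example:
  [6, 25, -3, -39, 23] -> [11, 30, 2, -34, 28] -> [11] -> [12]
  [-21, 42, -1, 50, -28, 25, -17, 44, 21] -> [-16, 47, 4, 55, -23, 30, -12, 49, 26] -> [47, 55, -23, 49] -> [48, 56, -22, 50]
  [44, 21, -27, 42, 46, 9, 25] -> [49, 26, -22, 47, 51, 14, 30] -> [49, 47, 51] -> [50, 48, 52]
  [27, -27, 50, 40, 43, 44, -6, -34, -2, 25] -> [32, -22, 55, 45, 48, 49, -1, -29, 3, 30] -> [55, 45, 49, -1, -29, 3] -> [56, 46, 50, 0, -28, 4]
  [-27, -31, 1, -40] -> [-22, -26, 6, -35] -> [-35] -> [-34]
  [-29, 50, 0, 43, 9, -14, 41] -> [-24, 55, 5, 48, 14, -9, 46] -> [55, 5, -9] -> [56, 6, -8]
  probe: [-22, 44, 6, 22, 48, -10, 11, -29] -> [-17, 49, 11, 27, 53, -5, 16, -24] -> [-17, 49, 11, 27, 53, -5] -> [-16, 50, 12, 28, 54, -4]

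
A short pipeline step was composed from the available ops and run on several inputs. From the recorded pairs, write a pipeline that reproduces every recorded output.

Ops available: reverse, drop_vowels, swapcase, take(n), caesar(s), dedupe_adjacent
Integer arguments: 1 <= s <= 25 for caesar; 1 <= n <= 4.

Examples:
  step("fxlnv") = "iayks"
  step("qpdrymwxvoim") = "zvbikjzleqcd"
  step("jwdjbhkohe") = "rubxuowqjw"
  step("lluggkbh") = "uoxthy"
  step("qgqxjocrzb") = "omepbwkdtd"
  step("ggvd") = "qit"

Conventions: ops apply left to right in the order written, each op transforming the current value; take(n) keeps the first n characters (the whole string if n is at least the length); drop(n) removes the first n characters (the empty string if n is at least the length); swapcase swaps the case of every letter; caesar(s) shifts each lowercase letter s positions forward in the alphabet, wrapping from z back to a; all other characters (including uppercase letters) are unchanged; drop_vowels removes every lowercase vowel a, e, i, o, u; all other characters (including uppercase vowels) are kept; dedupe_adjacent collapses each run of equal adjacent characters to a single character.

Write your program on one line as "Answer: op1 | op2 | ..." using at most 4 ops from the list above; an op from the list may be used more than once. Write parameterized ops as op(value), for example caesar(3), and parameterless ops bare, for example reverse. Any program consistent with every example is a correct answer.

dedupe_adjacent | reverse | caesar(13)

Check, running the answer program on each example:
  "fxlnv" -> "fxlnv" -> "vnlxf" -> "iayks"
  "qpdrymwxvoim" -> "qpdrymwxvoim" -> "miovxwmyrdpq" -> "zvbikjzleqcd"
  "jwdjbhkohe" -> "jwdjbhkohe" -> "ehokhbjdwj" -> "rubxuowqjw"
  "lluggkbh" -> "lugkbh" -> "hbkgul" -> "uoxthy"
  "qgqxjocrzb" -> "qgqxjocrzb" -> "bzrcojxqgq" -> "omepbwkdtd"
  "ggvd" -> "gvd" -> "dvg" -> "qit"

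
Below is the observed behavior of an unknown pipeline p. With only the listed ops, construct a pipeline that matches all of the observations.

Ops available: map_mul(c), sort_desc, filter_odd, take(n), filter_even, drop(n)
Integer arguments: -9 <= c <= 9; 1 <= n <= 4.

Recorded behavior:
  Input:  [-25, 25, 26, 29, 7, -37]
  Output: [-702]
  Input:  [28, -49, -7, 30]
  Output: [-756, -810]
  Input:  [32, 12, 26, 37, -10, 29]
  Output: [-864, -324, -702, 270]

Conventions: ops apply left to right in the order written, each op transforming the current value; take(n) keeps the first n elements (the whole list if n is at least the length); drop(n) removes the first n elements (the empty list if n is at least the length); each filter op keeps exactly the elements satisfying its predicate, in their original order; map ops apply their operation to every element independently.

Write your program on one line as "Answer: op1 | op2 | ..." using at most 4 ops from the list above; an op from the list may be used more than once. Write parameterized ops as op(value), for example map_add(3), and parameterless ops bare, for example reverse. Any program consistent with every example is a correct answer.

map_mul(3) | filter_even | map_mul(-9)

Check, running the answer program on each example:
  [-25, 25, 26, 29, 7, -37] -> [-75, 75, 78, 87, 21, -111] -> [78] -> [-702]
  [28, -49, -7, 30] -> [84, -147, -21, 90] -> [84, 90] -> [-756, -810]
  [32, 12, 26, 37, -10, 29] -> [96, 36, 78, 111, -30, 87] -> [96, 36, 78, -30] -> [-864, -324, -702, 270]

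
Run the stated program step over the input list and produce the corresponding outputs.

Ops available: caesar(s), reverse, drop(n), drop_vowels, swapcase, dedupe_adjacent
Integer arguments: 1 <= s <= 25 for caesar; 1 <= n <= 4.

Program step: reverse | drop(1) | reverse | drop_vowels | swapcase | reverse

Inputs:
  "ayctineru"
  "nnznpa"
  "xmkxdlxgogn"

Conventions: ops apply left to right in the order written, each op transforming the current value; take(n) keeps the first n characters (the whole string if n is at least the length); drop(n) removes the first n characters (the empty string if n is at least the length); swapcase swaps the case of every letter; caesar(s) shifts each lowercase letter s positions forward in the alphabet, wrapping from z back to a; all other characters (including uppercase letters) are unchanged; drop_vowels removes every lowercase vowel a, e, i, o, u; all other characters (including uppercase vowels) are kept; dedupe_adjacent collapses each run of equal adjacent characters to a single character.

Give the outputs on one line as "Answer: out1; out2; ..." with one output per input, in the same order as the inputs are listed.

Execution, op by op:
  "ayctineru" -> "urenitcya" -> "renitcya" -> "ayctiner" -> "yctnr" -> "YCTNR" -> "RNTCY"
  "nnznpa" -> "apnznn" -> "pnznn" -> "nnznp" -> "nnznp" -> "NNZNP" -> "PNZNN"
  "xmkxdlxgogn" -> "ngogxldxkmx" -> "gogxldxkmx" -> "xmkxdlxgog" -> "xmkxdlxgg" -> "XMKXDLXGG" -> "GGXLDXKMX"

"RNTCY"; "PNZNN"; "GGXLDXKMX"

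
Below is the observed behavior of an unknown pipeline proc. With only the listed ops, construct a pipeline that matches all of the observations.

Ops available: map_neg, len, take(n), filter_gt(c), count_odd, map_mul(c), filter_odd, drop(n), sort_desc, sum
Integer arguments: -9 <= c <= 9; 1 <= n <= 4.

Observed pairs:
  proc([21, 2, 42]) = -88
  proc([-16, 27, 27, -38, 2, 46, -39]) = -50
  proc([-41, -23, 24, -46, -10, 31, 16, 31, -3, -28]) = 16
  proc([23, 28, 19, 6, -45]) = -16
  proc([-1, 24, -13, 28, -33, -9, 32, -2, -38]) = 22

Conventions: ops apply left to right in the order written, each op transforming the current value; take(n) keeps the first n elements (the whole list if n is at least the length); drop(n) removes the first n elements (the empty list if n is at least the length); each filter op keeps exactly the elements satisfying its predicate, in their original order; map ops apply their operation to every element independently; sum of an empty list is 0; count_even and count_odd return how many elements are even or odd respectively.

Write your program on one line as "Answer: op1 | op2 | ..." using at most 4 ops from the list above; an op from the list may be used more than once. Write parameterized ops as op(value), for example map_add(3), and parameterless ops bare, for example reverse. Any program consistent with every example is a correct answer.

drop(1) | map_mul(-2) | sort_desc | sum

Check, running the answer program on each example:
  [21, 2, 42] -> [2, 42] -> [-4, -84] -> [-4, -84] -> -88
  [-16, 27, 27, -38, 2, 46, -39] -> [27, 27, -38, 2, 46, -39] -> [-54, -54, 76, -4, -92, 78] -> [78, 76, -4, -54, -54, -92] -> -50
  [-41, -23, 24, -46, -10, 31, 16, 31, -3, -28] -> [-23, 24, -46, -10, 31, 16, 31, -3, -28] -> [46, -48, 92, 20, -62, -32, -62, 6, 56] -> [92, 56, 46, 20, 6, -32, -48, -62, -62] -> 16
  [23, 28, 19, 6, -45] -> [28, 19, 6, -45] -> [-56, -38, -12, 90] -> [90, -12, -38, -56] -> -16
  [-1, 24, -13, 28, -33, -9, 32, -2, -38] -> [24, -13, 28, -33, -9, 32, -2, -38] -> [-48, 26, -56, 66, 18, -64, 4, 76] -> [76, 66, 26, 18, 4, -48, -56, -64] -> 22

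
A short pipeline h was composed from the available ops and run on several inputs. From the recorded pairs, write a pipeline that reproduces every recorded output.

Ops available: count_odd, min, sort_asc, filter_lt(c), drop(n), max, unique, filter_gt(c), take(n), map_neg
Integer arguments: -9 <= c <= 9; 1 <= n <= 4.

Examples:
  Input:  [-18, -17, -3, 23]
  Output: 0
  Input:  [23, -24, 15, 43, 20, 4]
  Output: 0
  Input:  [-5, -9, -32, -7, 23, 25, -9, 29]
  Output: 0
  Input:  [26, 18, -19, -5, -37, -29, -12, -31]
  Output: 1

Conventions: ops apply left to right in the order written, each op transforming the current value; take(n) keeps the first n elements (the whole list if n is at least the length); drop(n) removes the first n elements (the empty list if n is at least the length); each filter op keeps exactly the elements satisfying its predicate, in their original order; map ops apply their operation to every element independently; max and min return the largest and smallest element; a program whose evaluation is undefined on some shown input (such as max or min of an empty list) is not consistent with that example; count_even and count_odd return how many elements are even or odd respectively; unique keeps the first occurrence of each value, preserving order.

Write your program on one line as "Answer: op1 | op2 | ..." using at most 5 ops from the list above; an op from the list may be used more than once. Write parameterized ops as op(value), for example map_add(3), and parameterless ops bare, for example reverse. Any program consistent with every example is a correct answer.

sort_asc | take(4) | map_neg | take(1) | count_odd

Check, running the answer program on each example:
  [-18, -17, -3, 23] -> [-18, -17, -3, 23] -> [-18, -17, -3, 23] -> [18, 17, 3, -23] -> [18] -> 0
  [23, -24, 15, 43, 20, 4] -> [-24, 4, 15, 20, 23, 43] -> [-24, 4, 15, 20] -> [24, -4, -15, -20] -> [24] -> 0
  [-5, -9, -32, -7, 23, 25, -9, 29] -> [-32, -9, -9, -7, -5, 23, 25, 29] -> [-32, -9, -9, -7] -> [32, 9, 9, 7] -> [32] -> 0
  [26, 18, -19, -5, -37, -29, -12, -31] -> [-37, -31, -29, -19, -12, -5, 18, 26] -> [-37, -31, -29, -19] -> [37, 31, 29, 19] -> [37] -> 1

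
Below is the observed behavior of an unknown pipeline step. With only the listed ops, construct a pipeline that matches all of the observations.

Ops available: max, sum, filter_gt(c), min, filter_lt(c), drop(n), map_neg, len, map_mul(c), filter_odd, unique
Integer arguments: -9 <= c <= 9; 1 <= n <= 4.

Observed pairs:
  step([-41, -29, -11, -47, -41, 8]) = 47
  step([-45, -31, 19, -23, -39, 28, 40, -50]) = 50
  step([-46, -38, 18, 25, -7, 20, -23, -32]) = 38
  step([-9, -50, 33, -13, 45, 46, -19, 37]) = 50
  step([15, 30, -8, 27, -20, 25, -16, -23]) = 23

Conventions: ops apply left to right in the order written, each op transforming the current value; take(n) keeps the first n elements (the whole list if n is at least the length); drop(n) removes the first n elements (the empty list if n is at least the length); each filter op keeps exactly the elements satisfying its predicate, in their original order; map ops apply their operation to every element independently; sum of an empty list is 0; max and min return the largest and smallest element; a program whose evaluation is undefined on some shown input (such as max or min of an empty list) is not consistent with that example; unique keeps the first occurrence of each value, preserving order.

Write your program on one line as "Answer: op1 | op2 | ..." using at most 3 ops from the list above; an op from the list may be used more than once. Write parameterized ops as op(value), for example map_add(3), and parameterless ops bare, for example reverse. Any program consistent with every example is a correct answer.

drop(1) | map_neg | max

Check, running the answer program on each example:
  [-41, -29, -11, -47, -41, 8] -> [-29, -11, -47, -41, 8] -> [29, 11, 47, 41, -8] -> 47
  [-45, -31, 19, -23, -39, 28, 40, -50] -> [-31, 19, -23, -39, 28, 40, -50] -> [31, -19, 23, 39, -28, -40, 50] -> 50
  [-46, -38, 18, 25, -7, 20, -23, -32] -> [-38, 18, 25, -7, 20, -23, -32] -> [38, -18, -25, 7, -20, 23, 32] -> 38
  [-9, -50, 33, -13, 45, 46, -19, 37] -> [-50, 33, -13, 45, 46, -19, 37] -> [50, -33, 13, -45, -46, 19, -37] -> 50
  [15, 30, -8, 27, -20, 25, -16, -23] -> [30, -8, 27, -20, 25, -16, -23] -> [-30, 8, -27, 20, -25, 16, 23] -> 23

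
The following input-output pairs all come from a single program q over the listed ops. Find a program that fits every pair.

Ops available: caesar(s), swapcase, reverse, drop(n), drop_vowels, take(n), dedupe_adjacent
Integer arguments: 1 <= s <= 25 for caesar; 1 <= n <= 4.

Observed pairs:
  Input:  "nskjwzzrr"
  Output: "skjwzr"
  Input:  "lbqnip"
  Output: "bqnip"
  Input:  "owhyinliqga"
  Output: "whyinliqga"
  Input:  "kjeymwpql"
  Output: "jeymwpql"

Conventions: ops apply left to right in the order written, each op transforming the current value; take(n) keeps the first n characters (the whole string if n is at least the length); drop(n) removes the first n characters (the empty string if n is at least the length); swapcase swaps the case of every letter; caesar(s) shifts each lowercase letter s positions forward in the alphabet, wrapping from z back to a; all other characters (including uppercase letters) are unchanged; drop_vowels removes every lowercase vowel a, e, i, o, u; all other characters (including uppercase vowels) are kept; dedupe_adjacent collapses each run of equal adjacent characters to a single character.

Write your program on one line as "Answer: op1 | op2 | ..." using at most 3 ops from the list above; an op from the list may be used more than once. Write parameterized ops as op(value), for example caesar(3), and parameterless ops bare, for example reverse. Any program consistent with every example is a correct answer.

drop(1) | dedupe_adjacent

Check, running the answer program on each example:
  "nskjwzzrr" -> "skjwzzrr" -> "skjwzr"
  "lbqnip" -> "bqnip" -> "bqnip"
  "owhyinliqga" -> "whyinliqga" -> "whyinliqga"
  "kjeymwpql" -> "jeymwpql" -> "jeymwpql"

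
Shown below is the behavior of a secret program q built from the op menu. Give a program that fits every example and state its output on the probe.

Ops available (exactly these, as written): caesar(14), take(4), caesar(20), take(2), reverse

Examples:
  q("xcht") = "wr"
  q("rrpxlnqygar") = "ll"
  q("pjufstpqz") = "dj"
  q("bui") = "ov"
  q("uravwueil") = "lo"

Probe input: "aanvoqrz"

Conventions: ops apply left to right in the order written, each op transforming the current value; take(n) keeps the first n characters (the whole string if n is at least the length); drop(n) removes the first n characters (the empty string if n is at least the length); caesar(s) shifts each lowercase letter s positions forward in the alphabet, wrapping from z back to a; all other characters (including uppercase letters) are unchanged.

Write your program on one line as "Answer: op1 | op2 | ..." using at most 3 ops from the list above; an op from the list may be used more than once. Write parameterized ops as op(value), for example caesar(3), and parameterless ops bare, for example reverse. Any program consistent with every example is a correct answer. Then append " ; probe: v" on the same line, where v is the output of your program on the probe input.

take(2) | reverse | caesar(20) ; probe: "uu"

Check, running the answer program on each example:
  "xcht" -> "xc" -> "cx" -> "wr"
  "rrpxlnqygar" -> "rr" -> "rr" -> "ll"
  "pjufstpqz" -> "pj" -> "jp" -> "dj"
  "bui" -> "bu" -> "ub" -> "ov"
  "uravwueil" -> "ur" -> "ru" -> "lo"
  probe: "aanvoqrz" -> "aa" -> "aa" -> "uu"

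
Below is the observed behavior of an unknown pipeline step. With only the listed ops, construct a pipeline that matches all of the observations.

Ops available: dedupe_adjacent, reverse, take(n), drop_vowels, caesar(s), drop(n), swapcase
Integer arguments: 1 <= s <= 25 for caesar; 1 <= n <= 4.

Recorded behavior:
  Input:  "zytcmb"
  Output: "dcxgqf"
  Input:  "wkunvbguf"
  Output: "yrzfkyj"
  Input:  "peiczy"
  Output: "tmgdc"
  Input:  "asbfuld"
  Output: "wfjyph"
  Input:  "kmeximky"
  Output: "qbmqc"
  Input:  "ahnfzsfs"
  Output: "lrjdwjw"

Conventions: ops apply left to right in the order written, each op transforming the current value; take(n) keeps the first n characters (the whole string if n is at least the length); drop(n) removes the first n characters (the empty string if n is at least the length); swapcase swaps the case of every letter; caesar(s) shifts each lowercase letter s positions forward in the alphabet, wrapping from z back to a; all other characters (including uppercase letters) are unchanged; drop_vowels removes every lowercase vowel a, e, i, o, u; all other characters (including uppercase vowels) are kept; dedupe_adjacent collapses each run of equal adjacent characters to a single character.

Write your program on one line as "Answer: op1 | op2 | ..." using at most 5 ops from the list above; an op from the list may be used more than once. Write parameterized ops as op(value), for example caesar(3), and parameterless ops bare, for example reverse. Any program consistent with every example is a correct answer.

reverse | caesar(22) | caesar(8) | reverse | drop_vowels

Check, running the answer program on each example:
  "zytcmb" -> "bmctyz" -> "xiypuv" -> "fqgxcd" -> "dcxgqf" -> "dcxgqf"
  "wkunvbguf" -> "fugbvnukw" -> "bqcxrjqgs" -> "jykfzryoa" -> "aoyrzfkyj" -> "yrzfkyj"
  "peiczy" -> "yzciep" -> "uvyeal" -> "cdgmit" -> "timgdc" -> "tmgdc"
  "asbfuld" -> "dlufbsa" -> "zhqbxow" -> "hpyjfwe" -> "ewfjyph" -> "wfjyph"
  "kmeximky" -> "ykmixemk" -> "ugietaig" -> "coqmbiqo" -> "oqibmqoc" -> "qbmqc"
  "ahnfzsfs" -> "sfszfnha" -> "obovbjdw" -> "wjwdjrle" -> "elrjdwjw" -> "lrjdwjw"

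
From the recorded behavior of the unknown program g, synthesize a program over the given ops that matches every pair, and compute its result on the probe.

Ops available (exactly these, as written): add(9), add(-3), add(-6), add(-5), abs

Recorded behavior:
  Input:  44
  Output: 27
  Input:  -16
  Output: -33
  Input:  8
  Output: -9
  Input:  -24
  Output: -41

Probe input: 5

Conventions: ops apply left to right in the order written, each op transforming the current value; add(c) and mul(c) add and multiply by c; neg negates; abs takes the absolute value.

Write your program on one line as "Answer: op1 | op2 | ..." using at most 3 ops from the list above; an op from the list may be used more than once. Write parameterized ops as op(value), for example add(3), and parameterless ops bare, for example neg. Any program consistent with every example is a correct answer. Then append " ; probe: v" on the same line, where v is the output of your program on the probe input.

add(-5) | add(-6) | add(-6) ; probe: -12

Check, running the answer program on each example:
  44 -> 39 -> 33 -> 27
  -16 -> -21 -> -27 -> -33
  8 -> 3 -> -3 -> -9
  -24 -> -29 -> -35 -> -41
  probe: 5 -> 0 -> -6 -> -12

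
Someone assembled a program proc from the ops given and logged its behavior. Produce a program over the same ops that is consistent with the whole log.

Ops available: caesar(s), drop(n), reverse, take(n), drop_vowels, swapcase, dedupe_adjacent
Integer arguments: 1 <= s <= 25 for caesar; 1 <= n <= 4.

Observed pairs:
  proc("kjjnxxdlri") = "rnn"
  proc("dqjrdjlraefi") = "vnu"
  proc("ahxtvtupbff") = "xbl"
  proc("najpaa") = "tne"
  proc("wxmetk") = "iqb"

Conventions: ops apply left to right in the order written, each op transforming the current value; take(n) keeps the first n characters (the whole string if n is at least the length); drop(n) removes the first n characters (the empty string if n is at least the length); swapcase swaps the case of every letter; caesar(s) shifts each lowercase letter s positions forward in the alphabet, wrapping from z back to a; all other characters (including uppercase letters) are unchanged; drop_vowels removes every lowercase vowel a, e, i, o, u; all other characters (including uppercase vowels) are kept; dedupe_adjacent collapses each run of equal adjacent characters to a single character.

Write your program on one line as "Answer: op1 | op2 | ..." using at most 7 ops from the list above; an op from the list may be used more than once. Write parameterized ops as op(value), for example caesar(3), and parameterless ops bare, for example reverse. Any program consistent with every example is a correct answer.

caesar(20) | take(4) | drop(1) | caesar(22) | caesar(14) | reverse

Check, running the answer program on each example:
  "kjjnxxdlri" -> "eddhrrxflc" -> "eddh" -> "ddh" -> "zzd" -> "nnr" -> "rnn"
  "dqjrdjlraefi" -> "xkdlxdfluyzc" -> "xkdl" -> "kdl" -> "gzh" -> "unv" -> "vnu"
  "ahxtvtupbff" -> "ubrnpnojvzz" -> "ubrn" -> "brn" -> "xnj" -> "lbx" -> "xbl"
  "najpaa" -> "hudjuu" -> "hudj" -> "udj" -> "qzf" -> "ent" -> "tne"
  "wxmetk" -> "qrgyne" -> "qrgy" -> "rgy" -> "ncu" -> "bqi" -> "iqb"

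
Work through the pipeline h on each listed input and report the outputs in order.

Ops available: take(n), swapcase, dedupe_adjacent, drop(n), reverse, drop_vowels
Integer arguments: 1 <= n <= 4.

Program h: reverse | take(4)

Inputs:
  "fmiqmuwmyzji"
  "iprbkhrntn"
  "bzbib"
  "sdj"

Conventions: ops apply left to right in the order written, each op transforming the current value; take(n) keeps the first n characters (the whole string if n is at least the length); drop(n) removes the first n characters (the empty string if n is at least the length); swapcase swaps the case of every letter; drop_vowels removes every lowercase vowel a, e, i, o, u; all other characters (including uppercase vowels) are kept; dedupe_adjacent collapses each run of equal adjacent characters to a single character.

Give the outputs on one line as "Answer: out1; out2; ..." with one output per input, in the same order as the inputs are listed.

Execution, op by op:
  "fmiqmuwmyzji" -> "ijzymwumqimf" -> "ijzy"
  "iprbkhrntn" -> "ntnrhkbrpi" -> "ntnr"
  "bzbib" -> "bibzb" -> "bibz"
  "sdj" -> "jds" -> "jds"

"ijzy"; "ntnr"; "bibz"; "jds"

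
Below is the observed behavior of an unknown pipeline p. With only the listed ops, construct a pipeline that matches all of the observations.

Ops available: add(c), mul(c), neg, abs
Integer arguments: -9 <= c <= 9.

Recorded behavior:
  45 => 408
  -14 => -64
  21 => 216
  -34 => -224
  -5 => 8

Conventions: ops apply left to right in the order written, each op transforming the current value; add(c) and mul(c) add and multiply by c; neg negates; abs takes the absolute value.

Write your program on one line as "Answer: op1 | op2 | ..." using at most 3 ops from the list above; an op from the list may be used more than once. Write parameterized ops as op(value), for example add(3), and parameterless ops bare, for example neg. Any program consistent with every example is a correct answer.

add(1) | add(5) | mul(8)

Check, running the answer program on each example:
  45 -> 46 -> 51 -> 408
  -14 -> -13 -> -8 -> -64
  21 -> 22 -> 27 -> 216
  -34 -> -33 -> -28 -> -224
  -5 -> -4 -> 1 -> 8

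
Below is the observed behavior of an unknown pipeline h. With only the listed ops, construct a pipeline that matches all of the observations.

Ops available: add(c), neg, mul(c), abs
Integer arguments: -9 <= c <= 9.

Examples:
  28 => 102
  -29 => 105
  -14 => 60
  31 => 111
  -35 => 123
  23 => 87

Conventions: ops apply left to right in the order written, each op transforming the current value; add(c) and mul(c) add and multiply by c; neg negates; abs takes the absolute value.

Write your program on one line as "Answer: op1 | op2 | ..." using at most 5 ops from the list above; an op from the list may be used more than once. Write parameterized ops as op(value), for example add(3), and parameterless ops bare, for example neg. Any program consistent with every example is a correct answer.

abs | neg | add(-6) | mul(-3)

Check, running the answer program on each example:
  28 -> 28 -> -28 -> -34 -> 102
  -29 -> 29 -> -29 -> -35 -> 105
  -14 -> 14 -> -14 -> -20 -> 60
  31 -> 31 -> -31 -> -37 -> 111
  -35 -> 35 -> -35 -> -41 -> 123
  23 -> 23 -> -23 -> -29 -> 87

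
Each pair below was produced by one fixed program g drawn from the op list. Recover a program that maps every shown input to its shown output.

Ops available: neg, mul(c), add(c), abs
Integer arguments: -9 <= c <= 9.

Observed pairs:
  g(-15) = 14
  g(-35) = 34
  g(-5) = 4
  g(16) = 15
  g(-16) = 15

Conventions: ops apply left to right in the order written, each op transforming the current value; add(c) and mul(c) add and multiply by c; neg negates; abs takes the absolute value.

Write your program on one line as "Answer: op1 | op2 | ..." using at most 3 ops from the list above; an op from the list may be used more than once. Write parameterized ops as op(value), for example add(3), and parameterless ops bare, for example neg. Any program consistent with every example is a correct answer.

abs | add(-1)

Check, running the answer program on each example:
  -15 -> 15 -> 14
  -35 -> 35 -> 34
  -5 -> 5 -> 4
  16 -> 16 -> 15
  -16 -> 16 -> 15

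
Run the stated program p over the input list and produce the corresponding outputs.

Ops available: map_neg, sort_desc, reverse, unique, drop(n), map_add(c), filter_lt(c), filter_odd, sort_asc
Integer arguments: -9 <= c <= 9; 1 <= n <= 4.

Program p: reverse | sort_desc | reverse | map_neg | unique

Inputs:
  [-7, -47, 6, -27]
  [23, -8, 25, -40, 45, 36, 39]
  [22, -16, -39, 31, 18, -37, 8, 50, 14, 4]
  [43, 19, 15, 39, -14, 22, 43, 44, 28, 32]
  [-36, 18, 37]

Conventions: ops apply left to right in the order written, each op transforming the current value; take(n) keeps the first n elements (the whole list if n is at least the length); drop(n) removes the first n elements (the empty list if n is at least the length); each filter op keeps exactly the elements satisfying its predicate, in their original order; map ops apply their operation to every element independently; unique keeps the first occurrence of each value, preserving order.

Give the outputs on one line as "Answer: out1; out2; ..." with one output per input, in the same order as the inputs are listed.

Execution, op by op:
  [-7, -47, 6, -27] -> [-27, 6, -47, -7] -> [6, -7, -27, -47] -> [-47, -27, -7, 6] -> [47, 27, 7, -6] -> [47, 27, 7, -6]
  [23, -8, 25, -40, 45, 36, 39] -> [39, 36, 45, -40, 25, -8, 23] -> [45, 39, 36, 25, 23, -8, -40] -> [-40, -8, 23, 25, 36, 39, 45] -> [40, 8, -23, -25, -36, -39, -45] -> [40, 8, -23, -25, -36, -39, -45]
  [22, -16, -39, 31, 18, -37, 8, 50, 14, 4] -> [4, 14, 50, 8, -37, 18, 31, -39, -16, 22] -> [50, 31, 22, 18, 14, 8, 4, -16, -37, -39] -> [-39, -37, -16, 4, 8, 14, 18, 22, 31, 50] -> [39, 37, 16, -4, -8, -14, -18, -22, -31, -50] -> [39, 37, 16, -4, -8, -14, -18, -22, -31, -50]
  [43, 19, 15, 39, -14, 22, 43, 44, 28, 32] -> [32, 28, 44, 43, 22, -14, 39, 15, 19, 43] -> [44, 43, 43, 39, 32, 28, 22, 19, 15, -14] -> [-14, 15, 19, 22, 28, 32, 39, 43, 43, 44] -> [14, -15, -19, -22, -28, -32, -39, -43, -43, -44] -> [14, -15, -19, -22, -28, -32, -39, -43, -44]
  [-36, 18, 37] -> [37, 18, -36] -> [37, 18, -36] -> [-36, 18, 37] -> [36, -18, -37] -> [36, -18, -37]

[47, 27, 7, -6]; [40, 8, -23, -25, -36, -39, -45]; [39, 37, 16, -4, -8, -14, -18, -22, -31, -50]; [14, -15, -19, -22, -28, -32, -39, -43, -44]; [36, -18, -37]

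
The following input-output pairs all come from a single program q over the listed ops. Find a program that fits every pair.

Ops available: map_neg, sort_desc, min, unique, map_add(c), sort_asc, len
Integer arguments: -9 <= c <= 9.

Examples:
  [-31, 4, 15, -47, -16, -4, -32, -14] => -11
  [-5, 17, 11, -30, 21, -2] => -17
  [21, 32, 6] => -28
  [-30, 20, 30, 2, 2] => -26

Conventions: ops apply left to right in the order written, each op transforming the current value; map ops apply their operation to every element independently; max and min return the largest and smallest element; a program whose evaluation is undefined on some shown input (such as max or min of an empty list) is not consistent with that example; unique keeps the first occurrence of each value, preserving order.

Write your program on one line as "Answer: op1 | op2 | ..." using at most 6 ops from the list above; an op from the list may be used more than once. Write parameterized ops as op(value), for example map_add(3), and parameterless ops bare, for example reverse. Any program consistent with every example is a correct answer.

sort_desc | map_add(-4) | map_neg | unique | min

Check, running the answer program on each example:
  [-31, 4, 15, -47, -16, -4, -32, -14] -> [15, 4, -4, -14, -16, -31, -32, -47] -> [11, 0, -8, -18, -20, -35, -36, -51] -> [-11, 0, 8, 18, 20, 35, 36, 51] -> [-11, 0, 8, 18, 20, 35, 36, 51] -> -11
  [-5, 17, 11, -30, 21, -2] -> [21, 17, 11, -2, -5, -30] -> [17, 13, 7, -6, -9, -34] -> [-17, -13, -7, 6, 9, 34] -> [-17, -13, -7, 6, 9, 34] -> -17
  [21, 32, 6] -> [32, 21, 6] -> [28, 17, 2] -> [-28, -17, -2] -> [-28, -17, -2] -> -28
  [-30, 20, 30, 2, 2] -> [30, 20, 2, 2, -30] -> [26, 16, -2, -2, -34] -> [-26, -16, 2, 2, 34] -> [-26, -16, 2, 34] -> -26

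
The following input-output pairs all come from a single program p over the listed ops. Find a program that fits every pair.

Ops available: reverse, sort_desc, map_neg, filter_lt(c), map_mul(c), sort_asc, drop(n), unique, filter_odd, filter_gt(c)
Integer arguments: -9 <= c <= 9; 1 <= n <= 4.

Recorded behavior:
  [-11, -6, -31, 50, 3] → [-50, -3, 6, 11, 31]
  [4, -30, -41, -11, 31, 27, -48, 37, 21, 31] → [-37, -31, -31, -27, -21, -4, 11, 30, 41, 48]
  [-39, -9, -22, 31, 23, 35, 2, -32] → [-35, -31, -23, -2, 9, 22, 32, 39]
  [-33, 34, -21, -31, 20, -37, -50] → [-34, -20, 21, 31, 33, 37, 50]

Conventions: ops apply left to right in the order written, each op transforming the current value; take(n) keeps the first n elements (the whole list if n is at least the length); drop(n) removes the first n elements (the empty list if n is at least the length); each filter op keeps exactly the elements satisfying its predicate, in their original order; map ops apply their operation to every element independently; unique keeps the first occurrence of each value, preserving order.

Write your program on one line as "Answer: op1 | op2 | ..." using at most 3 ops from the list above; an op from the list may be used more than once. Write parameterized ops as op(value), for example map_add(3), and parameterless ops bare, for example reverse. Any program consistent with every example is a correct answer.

reverse | map_mul(-1) | sort_asc

Check, running the answer program on each example:
  [-11, -6, -31, 50, 3] -> [3, 50, -31, -6, -11] -> [-3, -50, 31, 6, 11] -> [-50, -3, 6, 11, 31]
  [4, -30, -41, -11, 31, 27, -48, 37, 21, 31] -> [31, 21, 37, -48, 27, 31, -11, -41, -30, 4] -> [-31, -21, -37, 48, -27, -31, 11, 41, 30, -4] -> [-37, -31, -31, -27, -21, -4, 11, 30, 41, 48]
  [-39, -9, -22, 31, 23, 35, 2, -32] -> [-32, 2, 35, 23, 31, -22, -9, -39] -> [32, -2, -35, -23, -31, 22, 9, 39] -> [-35, -31, -23, -2, 9, 22, 32, 39]
  [-33, 34, -21, -31, 20, -37, -50] -> [-50, -37, 20, -31, -21, 34, -33] -> [50, 37, -20, 31, 21, -34, 33] -> [-34, -20, 21, 31, 33, 37, 50]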